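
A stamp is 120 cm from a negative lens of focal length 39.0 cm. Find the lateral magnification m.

For a negative lens, f = -39.0 cm.
1/d_i = 1/f − 1/d_o = 1/(-39.00) − 1/(120) = -0.03397, so d_i = -29.43 cm.
m = −d_i/d_o = −(-29.43)/(120) = +0.245.
The image is virtual, upright and reduced, on the same side as the object.

m = +0.245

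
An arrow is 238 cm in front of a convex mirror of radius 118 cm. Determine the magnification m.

m = +0.199

f = R/2 = 118/2 = 59.00 cm; for a convex mirror, f = -59.00 cm.
1/d_i = 1/f − 1/d_o = 1/(-59.00) − 1/(238) = -0.02115, so d_i = -47.28 cm.
m = −d_i/d_o = −(-47.28)/(238) = +0.199.
The image is virtual, upright and reduced, behind the mirror.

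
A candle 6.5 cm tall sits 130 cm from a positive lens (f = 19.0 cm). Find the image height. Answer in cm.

1.11 cm

1/d_i = 1/f − 1/d_o = 1/(19.00) − 1/(130) = 0.04494, so d_i = 22.25 cm.
m = −d_i/d_o = -0.1712.
|h_i| = |m|·h_o = 0.1712 × 6.5 = 1.11 cm. The image is real, inverted and reduced, on the far side of the lens.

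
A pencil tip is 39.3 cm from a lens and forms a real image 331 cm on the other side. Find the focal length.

f = 35.1 cm (converging)

Real image ⇒ d_i = +331 cm.
1/f = 1/d_o + 1/d_i = 1/(39.3) + 1/(331) = 0.02847, so f = 35.1 cm.
Since f is positive, the lens is converging.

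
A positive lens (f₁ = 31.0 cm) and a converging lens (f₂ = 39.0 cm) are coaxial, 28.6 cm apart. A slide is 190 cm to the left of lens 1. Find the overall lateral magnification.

Lens 1: 1/d_i1 = 1/(31.0) − 1/(190) = 0.02699, so d_i1 = 37.04 cm; m₁ = −d_i1/d_o1 = -0.1949.
d_o2 = 28.6 − (37.04) = -8.440 cm (virtual object).
Lens 2: 1/d_i2 = 1/(39.0) − 1/(-8.440) = 0.1441, so d_i2 = 6.938 cm; m₂ = −d_i2/d_o2 = +0.8221.
m = m₁·m₂ = (-0.1949)(+0.8221) = -0.160.

m = -0.160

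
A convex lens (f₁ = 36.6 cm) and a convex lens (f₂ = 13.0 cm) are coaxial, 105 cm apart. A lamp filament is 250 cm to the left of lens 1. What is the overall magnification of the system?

m = +0.0454

Lens 1: 1/d_i1 = 1/(36.6) − 1/(250) = 0.02332, so d_i1 = 42.88 cm; m₁ = −d_i1/d_o1 = -0.1715.
d_o2 = 105 − (42.88) = 62.12 cm.
Lens 2: 1/d_i2 = 1/(13.0) − 1/(62.12) = 0.06083, so d_i2 = 16.44 cm; m₂ = −d_i2/d_o2 = -0.2647.
m = m₁·m₂ = (-0.1715)(-0.2647) = +0.0454.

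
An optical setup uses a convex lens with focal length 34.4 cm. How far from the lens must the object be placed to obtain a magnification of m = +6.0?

28.7 cm

m = −d_i/d_o ⇒ d_i = −m·d_o.
1/f = 1/d_o + 1/d_i = 1/d_o − 1/(m·d_o) = (1 − 1/m)/d_o, so d_o = f(1 − 1/m) = (34.40)(1 − 1/(+6.0)) = 28.7 cm.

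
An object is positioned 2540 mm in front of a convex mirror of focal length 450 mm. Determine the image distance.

382 mm

For a convex mirror, f = -450 mm.
Mirror equation: 1/d_i = 1/f − 1/d_o = 1/(-450.0) − 1/(2540) = -0.002222 − 0.0003937 = -0.002616, so d_i = -382 mm.
The image is virtual, upright and reduced, behind the mirror.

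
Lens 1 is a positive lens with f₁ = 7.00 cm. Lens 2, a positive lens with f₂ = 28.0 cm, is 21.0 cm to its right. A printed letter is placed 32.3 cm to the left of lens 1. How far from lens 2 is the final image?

21.2 cm

Lens 1: 1/d_i1 = 1/f₁ − 1/d_o1 = 1/(7.00) − 1/(32.3) = 0.1119, so d_i1 = 8.937 cm.
The intermediate image is 8.937 cm to the right of lens 1, which is 21.0 − (8.937) = 12.06 cm to the left of lens 2, so d_o2 = +12.06 cm.
Lens 2: 1/d_i2 = 1/f₂ − 1/d_o2 = 1/(28.0) − 1/(12.06) = -0.04720, so d_i2 = -21.2 cm.
The final image is virtual, 21.2 cm to the left of lens 2 (overall magnification ≈ -0.49).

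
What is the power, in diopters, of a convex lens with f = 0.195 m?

P = +5.13 D

P = 1/f = 1/(0.195 m) = +5.13 D.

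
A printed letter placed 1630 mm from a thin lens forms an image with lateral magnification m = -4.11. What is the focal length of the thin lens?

m = −d_i/d_o ⇒ d_i = −m·d_o = −(-4.11)·(1630) = 6699 mm.
1/f = 1/d_o + 1/d_i = 1/(1630) + 1/(6699) = 0.0007628, so f = 1310 mm.
Since f is positive, the thin lens is converging.

f = 1310 mm (converging)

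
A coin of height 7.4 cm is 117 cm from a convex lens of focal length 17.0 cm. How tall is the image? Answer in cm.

1.26 cm

1/d_i = 1/f − 1/d_o = 1/(17.00) − 1/(117) = 0.05028, so d_i = 19.89 cm.
m = −d_i/d_o = -0.1700.
|h_i| = |m|·h_o = 0.1700 × 7.4 = 1.26 cm. The image is real, inverted and reduced, on the far side of the lens.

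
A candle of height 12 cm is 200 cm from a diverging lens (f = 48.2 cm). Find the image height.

2.33 cm

For a diverging lens, f = -48.2 cm.
1/d_i = 1/f − 1/d_o = 1/(-48.20) − 1/(200) = -0.02575, so d_i = -38.84 cm.
m = −d_i/d_o = +0.1942.
|h_i| = |m|·h_o = 0.1942 × 12 = 2.33 cm. The image is virtual, upright and reduced, on the same side as the object.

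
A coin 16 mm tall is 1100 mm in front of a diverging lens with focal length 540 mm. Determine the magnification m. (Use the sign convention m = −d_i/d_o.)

For a diverging lens, f = -540 mm.
1/d_i = 1/f − 1/d_o = 1/(-540.0) − 1/(1100) = -0.002761, so d_i = -362.2 mm.
m = −d_i/d_o = −(-362.2)/(1100) = +0.329.
The image is virtual, upright and reduced, on the same side as the object.

m = +0.329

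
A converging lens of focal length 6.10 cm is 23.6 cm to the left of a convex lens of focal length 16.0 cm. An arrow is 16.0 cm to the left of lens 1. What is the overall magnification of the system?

Lens 1: 1/d_i1 = 1/(6.10) − 1/(16.0) = 0.1014, so d_i1 = 9.859 cm; m₁ = −d_i1/d_o1 = -0.6162.
d_o2 = 23.6 − (9.859) = 13.74 cm.
Lens 2: 1/d_i2 = 1/(16.0) − 1/(13.74) = -0.01028, so d_i2 = -97.27 cm; m₂ = −d_i2/d_o2 = +7.080.
m = m₁·m₂ = (-0.6162)(+7.080) = -4.36.

m = -4.36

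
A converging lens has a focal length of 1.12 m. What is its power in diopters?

P = +0.893 D

P = 1/f = 1/(1.12 m) = +0.893 D.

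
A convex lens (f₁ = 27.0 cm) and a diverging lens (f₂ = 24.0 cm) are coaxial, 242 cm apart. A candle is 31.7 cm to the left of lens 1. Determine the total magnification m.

m = -1.64

Lens 1: 1/d_i1 = 1/(27.0) − 1/(31.7) = 0.005491, so d_i1 = 182.1 cm; m₁ = −d_i1/d_o1 = -5.744.
d_o2 = 242 − (182.1) = 59.90 cm.
f₂ = −24.0 cm (diverging).
Lens 2: 1/d_i2 = 1/(-24.0) − 1/(59.90) = -0.05836, so d_i2 = -17.13 cm; m₂ = −d_i2/d_o2 = +0.2861.
m = m₁·m₂ = (-5.744)(+0.2861) = -1.64.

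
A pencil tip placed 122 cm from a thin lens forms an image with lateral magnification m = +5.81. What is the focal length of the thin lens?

m = −d_i/d_o ⇒ d_i = −m·d_o = −(+5.81)·(122) = -708.8 cm.
1/f = 1/d_o + 1/d_i = 1/(122) + 1/(-708.8) = 0.006786, so f = 147 cm.
Since f is positive, the thin lens is converging.

f = 147 cm (converging)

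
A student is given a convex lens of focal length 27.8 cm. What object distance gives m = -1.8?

m = −d_i/d_o ⇒ d_i = −m·d_o.
1/f = 1/d_o + 1/d_i = 1/d_o − 1/(m·d_o) = (1 − 1/m)/d_o, so d_o = f(1 − 1/m) = (27.80)(1 − 1/(-1.8)) = 43.2 cm.

43.2 cm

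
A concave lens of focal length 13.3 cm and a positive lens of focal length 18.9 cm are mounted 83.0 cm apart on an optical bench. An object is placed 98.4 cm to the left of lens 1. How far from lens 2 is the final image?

Lens 1 is diverging, so f₁ = −13.3 cm.
Lens 1: 1/d_i1 = 1/f₁ − 1/d_o1 = 1/(-13.3) − 1/(98.4) = -0.08535, so d_i1 = -11.72 cm.
The intermediate image is 11.72 cm to the left of lens 1 (virtual), which is 83.0 − (-11.72) = 94.72 cm to the left of lens 2, so d_o2 = +94.72 cm.
Lens 2: 1/d_i2 = 1/f₂ − 1/d_o2 = 1/(18.9) − 1/(94.72) = 0.04235, so d_i2 = 23.6 cm.
The final image is real, 23.6 cm to the right of lens 2 (overall magnification ≈ -0.030).

23.6 cm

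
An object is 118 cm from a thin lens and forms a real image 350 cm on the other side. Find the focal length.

Real image ⇒ d_i = +350 cm.
1/f = 1/d_o + 1/d_i = 1/(118) + 1/(350) = 0.01133, so f = 88.2 cm.
Since f is positive, the thin lens is converging.

f = 88.2 cm (converging)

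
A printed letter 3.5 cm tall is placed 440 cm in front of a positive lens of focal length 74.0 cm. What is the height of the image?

1/d_i = 1/f − 1/d_o = 1/(74.00) − 1/(440) = 0.01124, so d_i = 88.96 cm.
m = −d_i/d_o = -0.2022.
|h_i| = |m|·h_o = 0.2022 × 3.5 = 0.708 cm. The image is real, inverted and reduced, on the far side of the lens.

0.708 cm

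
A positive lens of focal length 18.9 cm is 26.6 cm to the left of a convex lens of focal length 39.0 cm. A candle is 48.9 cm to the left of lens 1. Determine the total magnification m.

m = -0.569

Lens 1: 1/d_i1 = 1/(18.9) − 1/(48.9) = 0.03246, so d_i1 = 30.81 cm; m₁ = −d_i1/d_o1 = -0.6301.
d_o2 = 26.6 − (30.81) = -4.210 cm (virtual object).
Lens 2: 1/d_i2 = 1/(39.0) − 1/(-4.210) = 0.2632, so d_i2 = 3.800 cm; m₂ = −d_i2/d_o2 = +0.9026.
m = m₁·m₂ = (-0.6301)(+0.9026) = -0.569.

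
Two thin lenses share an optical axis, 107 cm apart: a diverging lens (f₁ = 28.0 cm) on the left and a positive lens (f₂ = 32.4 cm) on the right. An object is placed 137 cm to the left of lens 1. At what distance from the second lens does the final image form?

43.1 cm

Lens 1 is diverging, so f₁ = −28.0 cm.
Lens 1: 1/d_i1 = 1/f₁ − 1/d_o1 = 1/(-28.0) − 1/(137) = -0.04301, so d_i1 = -23.25 cm.
The intermediate image is 23.25 cm to the left of lens 1 (virtual), which is 107 − (-23.25) = 130.2 cm to the left of lens 2, so d_o2 = +130.2 cm.
Lens 2: 1/d_i2 = 1/f₂ − 1/d_o2 = 1/(32.4) − 1/(130.2) = 0.02318, so d_i2 = 43.1 cm.
The final image is real, 43.1 cm to the right of lens 2 (overall magnification ≈ -0.056).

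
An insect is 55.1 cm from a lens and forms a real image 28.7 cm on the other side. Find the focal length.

f = 18.9 cm (converging)

Real image ⇒ d_i = +28.7 cm.
1/f = 1/d_o + 1/d_i = 1/(55.1) + 1/(28.7) = 0.05299, so f = 18.9 cm.
Since f is positive, the lens is converging.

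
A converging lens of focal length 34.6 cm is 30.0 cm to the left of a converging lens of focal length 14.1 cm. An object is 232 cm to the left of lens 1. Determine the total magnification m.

Lens 1: 1/d_i1 = 1/(34.6) − 1/(232) = 0.02459, so d_i1 = 40.66 cm; m₁ = −d_i1/d_o1 = -0.1753.
d_o2 = 30.0 − (40.66) = -10.66 cm (virtual object).
Lens 2: 1/d_i2 = 1/(14.1) − 1/(-10.66) = 0.1647, so d_i2 = 6.071 cm; m₂ = −d_i2/d_o2 = +0.5695.
m = m₁·m₂ = (-0.1753)(+0.5695) = -0.0998.

m = -0.0998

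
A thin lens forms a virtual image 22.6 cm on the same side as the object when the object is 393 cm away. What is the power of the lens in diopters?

P = -4.17 D

Virtual image ⇒ d_i = −22.6 cm.
1/f = 1/d_o + 1/d_i = 1/(393) + 1/(-22.6) = -0.04170 cm⁻¹.
f = -23.98 cm = -0.2398 m, so P = 1/f = -4.17 D.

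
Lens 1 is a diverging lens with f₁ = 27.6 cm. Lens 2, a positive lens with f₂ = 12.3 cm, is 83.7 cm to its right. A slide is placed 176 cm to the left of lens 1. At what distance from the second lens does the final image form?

Lens 1 is diverging, so f₁ = −27.6 cm.
Lens 1: 1/d_i1 = 1/f₁ − 1/d_o1 = 1/(-27.6) − 1/(176) = -0.04191, so d_i1 = -23.86 cm.
The intermediate image is 23.86 cm to the left of lens 1 (virtual), which is 83.7 − (-23.86) = 107.6 cm to the left of lens 2, so d_o2 = +107.6 cm.
Lens 2: 1/d_i2 = 1/f₂ − 1/d_o2 = 1/(12.3) − 1/(107.6) = 0.07201, so d_i2 = 13.9 cm.
The final image is real, 13.9 cm to the right of lens 2 (overall magnification ≈ -0.018).

13.9 cm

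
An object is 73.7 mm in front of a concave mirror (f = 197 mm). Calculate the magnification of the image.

1/d_i = 1/f − 1/d_o = 1/(197.0) − 1/(73.7) = -0.008492, so d_i = -117.8 mm.
m = −d_i/d_o = −(-117.8)/(73.7) = +1.60.
The image is virtual, upright and enlarged, behind the mirror.

m = +1.60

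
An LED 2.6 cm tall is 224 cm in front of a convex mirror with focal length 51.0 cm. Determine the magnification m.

m = +0.185

For a convex mirror, f = -51.0 cm.
1/d_i = 1/f − 1/d_o = 1/(-51.00) − 1/(224) = -0.02407, so d_i = -41.54 cm.
m = −d_i/d_o = −(-41.54)/(224) = +0.185.
The image is virtual, upright and reduced, behind the mirror.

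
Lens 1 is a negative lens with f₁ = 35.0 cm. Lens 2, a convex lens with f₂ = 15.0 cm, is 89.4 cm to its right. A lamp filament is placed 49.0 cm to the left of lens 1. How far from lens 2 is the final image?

Lens 1 is diverging, so f₁ = −35.0 cm.
Lens 1: 1/d_i1 = 1/f₁ − 1/d_o1 = 1/(-35.0) − 1/(49.0) = -0.04898, so d_i1 = -20.42 cm.
The intermediate image is 20.42 cm to the left of lens 1 (virtual), which is 89.4 − (-20.42) = 109.8 cm to the left of lens 2, so d_o2 = +109.8 cm.
Lens 2: 1/d_i2 = 1/f₂ − 1/d_o2 = 1/(15.0) − 1/(109.8) = 0.05756, so d_i2 = 17.4 cm.
The final image is real, 17.4 cm to the right of lens 2 (overall magnification ≈ -0.066).

17.4 cm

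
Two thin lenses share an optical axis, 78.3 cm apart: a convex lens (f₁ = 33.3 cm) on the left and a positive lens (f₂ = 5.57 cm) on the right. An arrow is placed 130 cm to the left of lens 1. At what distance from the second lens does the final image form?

6.68 cm

Lens 1: 1/d_i1 = 1/f₁ − 1/d_o1 = 1/(33.3) − 1/(130) = 0.02234, so d_i1 = 44.77 cm.
The intermediate image is 44.77 cm to the right of lens 1, which is 78.3 − (44.77) = 33.53 cm to the left of lens 2, so d_o2 = +33.53 cm.
Lens 2: 1/d_i2 = 1/f₂ − 1/d_o2 = 1/(5.57) − 1/(33.53) = 0.1497, so d_i2 = 6.68 cm.
The final image is real, 6.68 cm to the right of lens 2 (overall magnification ≈ 0.069).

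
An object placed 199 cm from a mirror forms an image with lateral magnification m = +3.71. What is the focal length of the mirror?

m = −d_i/d_o ⇒ d_i = −m·d_o = −(+3.71)·(199) = -738.3 cm.
1/f = 1/d_o + 1/d_i = 1/(199) + 1/(-738.3) = 0.003671, so f = 272 cm.
Since f is positive, the mirror is concave.

f = 272 cm (concave)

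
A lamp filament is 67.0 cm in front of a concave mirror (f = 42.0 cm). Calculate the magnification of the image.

1/d_i = 1/f − 1/d_o = 1/(42.00) − 1/(67.0) = 0.008884, so d_i = 112.6 cm.
m = −d_i/d_o = −(112.6)/(67.0) = -1.68.
The image is real, inverted and enlarged, in front of the mirror.

m = -1.68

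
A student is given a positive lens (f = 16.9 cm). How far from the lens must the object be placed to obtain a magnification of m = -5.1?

m = −d_i/d_o ⇒ d_i = −m·d_o.
1/f = 1/d_o + 1/d_i = 1/d_o − 1/(m·d_o) = (1 − 1/m)/d_o, so d_o = f(1 − 1/m) = (16.90)(1 − 1/(-5.1)) = 20.2 cm.

20.2 cm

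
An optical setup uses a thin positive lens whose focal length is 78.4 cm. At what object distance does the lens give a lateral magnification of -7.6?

88.7 cm

m = −d_i/d_o ⇒ d_i = −m·d_o.
1/f = 1/d_o + 1/d_i = 1/d_o − 1/(m·d_o) = (1 − 1/m)/d_o, so d_o = f(1 − 1/m) = (78.40)(1 − 1/(-7.6)) = 88.7 cm.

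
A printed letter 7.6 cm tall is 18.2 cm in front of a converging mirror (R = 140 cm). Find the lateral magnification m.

m = +1.35

f = R/2 = 140/2 = 70.00 cm.
1/d_i = 1/f − 1/d_o = 1/(70.00) − 1/(18.2) = -0.04066, so d_i = -24.59 cm.
m = −d_i/d_o = −(-24.59)/(18.2) = +1.35.
The image is virtual, upright and enlarged, behind the mirror.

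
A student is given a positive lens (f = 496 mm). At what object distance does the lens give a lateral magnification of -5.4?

m = −d_i/d_o ⇒ d_i = −m·d_o.
1/f = 1/d_o + 1/d_i = 1/d_o − 1/(m·d_o) = (1 − 1/m)/d_o, so d_o = f(1 − 1/m) = (496.0)(1 − 1/(-5.4)) = 588 mm.

588 mm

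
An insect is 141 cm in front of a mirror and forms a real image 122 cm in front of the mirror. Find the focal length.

f = 65.4 cm (concave)

Real image ⇒ d_i = +122 cm.
1/f = 1/d_o + 1/d_i = 1/(141) + 1/(122) = 0.01529, so f = 65.4 cm.
Since f is positive, the mirror is concave.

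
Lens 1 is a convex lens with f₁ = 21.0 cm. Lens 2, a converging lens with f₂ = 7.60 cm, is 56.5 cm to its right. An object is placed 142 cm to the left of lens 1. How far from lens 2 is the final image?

9.98 cm

Lens 1: 1/d_i1 = 1/f₁ − 1/d_o1 = 1/(21.0) − 1/(142) = 0.04058, so d_i1 = 24.64 cm.
The intermediate image is 24.64 cm to the right of lens 1, which is 56.5 − (24.64) = 31.86 cm to the left of lens 2, so d_o2 = +31.86 cm.
Lens 2: 1/d_i2 = 1/f₂ − 1/d_o2 = 1/(7.60) − 1/(31.86) = 0.1002, so d_i2 = 9.98 cm.
The final image is real, 9.98 cm to the right of lens 2 (overall magnification ≈ 0.054).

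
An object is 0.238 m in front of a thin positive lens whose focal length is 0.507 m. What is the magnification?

1/d_i = 1/f − 1/d_o = 1/(0.5070) − 1/(0.238) = -2.229, so d_i = -0.4486 m.
m = −d_i/d_o = −(-0.4486)/(0.238) = +1.88.
The image is virtual, upright and enlarged, on the same side as the object.

m = +1.88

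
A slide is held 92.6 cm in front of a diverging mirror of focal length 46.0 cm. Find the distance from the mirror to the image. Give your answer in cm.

For a diverging mirror, f = -46.0 cm.
Mirror equation: 1/s_i = 1/f − 1/s_o = 1/(-46.00) − 1/(92.6) = -0.02174 − 0.01080 = -0.03254, so s_i = -30.7 cm.
The image is virtual, upright and reduced, behind the mirror.

30.7 cm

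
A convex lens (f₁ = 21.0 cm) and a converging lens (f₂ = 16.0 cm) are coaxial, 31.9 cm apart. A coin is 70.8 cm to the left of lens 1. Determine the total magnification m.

Lens 1: 1/d_i1 = 1/(21.0) − 1/(70.8) = 0.03349, so d_i1 = 29.86 cm; m₁ = −d_i1/d_o1 = -0.4218.
d_o2 = 31.9 − (29.86) = 2.040 cm.
Lens 2: 1/d_i2 = 1/(16.0) − 1/(2.040) = -0.4277, so d_i2 = -2.338 cm; m₂ = −d_i2/d_o2 = +1.146.
m = m₁·m₂ = (-0.4218)(+1.146) = -0.483.

m = -0.483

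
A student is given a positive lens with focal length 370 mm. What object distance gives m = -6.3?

m = −d_i/d_o ⇒ d_i = −m·d_o.
1/f = 1/d_o + 1/d_i = 1/d_o − 1/(m·d_o) = (1 − 1/m)/d_o, so d_o = f(1 − 1/m) = (370.0)(1 − 1/(-6.3)) = 429 mm.

429 mm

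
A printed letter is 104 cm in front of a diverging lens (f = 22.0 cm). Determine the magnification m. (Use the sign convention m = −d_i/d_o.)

m = +0.175

For a diverging lens, f = -22.0 cm.
1/d_i = 1/f − 1/d_o = 1/(-22.00) − 1/(104) = -0.05507, so d_i = -18.16 cm.
m = −d_i/d_o = −(-18.16)/(104) = +0.175.
The image is virtual, upright and reduced, on the same side as the object.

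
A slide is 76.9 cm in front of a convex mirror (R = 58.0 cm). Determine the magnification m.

m = +0.274

f = R/2 = 58.0/2 = 29.00 cm; for a convex mirror, f = -29.00 cm.
1/d_i = 1/f − 1/d_o = 1/(-29.00) − 1/(76.9) = -0.04749, so d_i = -21.06 cm.
m = −d_i/d_o = −(-21.06)/(76.9) = +0.274.
The image is virtual, upright and reduced, behind the mirror.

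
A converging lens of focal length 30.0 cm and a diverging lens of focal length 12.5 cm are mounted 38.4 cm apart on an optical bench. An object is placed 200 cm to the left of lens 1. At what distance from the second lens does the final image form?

2.49 cm

Lens 1: 1/d_i1 = 1/f₁ − 1/d_o1 = 1/(30.0) − 1/(200) = 0.02833, so d_i1 = 35.29 cm.
The intermediate image is 35.29 cm to the right of lens 1, which is 38.4 − (35.29) = 3.110 cm to the left of lens 2, so d_o2 = +3.110 cm.
Lens 2 is diverging, so f₂ = −12.5 cm.
Lens 2: 1/d_i2 = 1/f₂ − 1/d_o2 = 1/(-12.5) − 1/(3.110) = -0.4015, so d_i2 = -2.49 cm.
The final image is virtual, 2.49 cm to the left of lens 2 (overall magnification ≈ -0.14).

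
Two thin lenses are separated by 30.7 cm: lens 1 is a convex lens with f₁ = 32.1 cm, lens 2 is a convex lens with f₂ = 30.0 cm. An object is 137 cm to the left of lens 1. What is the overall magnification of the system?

m = -0.223

Lens 1: 1/d_i1 = 1/(32.1) − 1/(137) = 0.02385, so d_i1 = 41.92 cm; m₁ = −d_i1/d_o1 = -0.3060.
d_o2 = 30.7 − (41.92) = -11.22 cm (virtual object).
Lens 2: 1/d_i2 = 1/(30.0) − 1/(-11.22) = 0.1225, so d_i2 = 8.166 cm; m₂ = −d_i2/d_o2 = +0.7278.
m = m₁·m₂ = (-0.3060)(+0.7278) = -0.223.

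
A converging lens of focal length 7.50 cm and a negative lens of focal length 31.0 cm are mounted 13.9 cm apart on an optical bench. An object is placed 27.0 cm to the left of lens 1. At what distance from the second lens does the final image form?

Lens 1: 1/d_i1 = 1/f₁ − 1/d_o1 = 1/(7.50) − 1/(27.0) = 0.09630, so d_i1 = 10.38 cm.
The intermediate image is 10.38 cm to the right of lens 1, which is 13.9 − (10.38) = 3.520 cm to the left of lens 2, so d_o2 = +3.520 cm.
Lens 2 is diverging, so f₂ = −31.0 cm.
Lens 2: 1/d_i2 = 1/f₂ − 1/d_o2 = 1/(-31.0) − 1/(3.520) = -0.3163, so d_i2 = -3.16 cm.
The final image is virtual, 3.16 cm to the left of lens 2 (overall magnification ≈ -0.35).

3.16 cm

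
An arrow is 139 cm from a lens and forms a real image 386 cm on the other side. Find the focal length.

Real image ⇒ d_i = +386 cm.
1/f = 1/d_o + 1/d_i = 1/(139) + 1/(386) = 0.009785, so f = 102 cm.
Since f is positive, the lens is converging.

f = 102 cm (converging)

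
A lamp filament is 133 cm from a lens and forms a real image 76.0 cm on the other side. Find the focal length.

f = 48.4 cm (converging)

Real image ⇒ d_i = +76.0 cm.
1/f = 1/d_o + 1/d_i = 1/(133) + 1/(76.0) = 0.02068, so f = 48.4 cm.
Since f is positive, the lens is converging.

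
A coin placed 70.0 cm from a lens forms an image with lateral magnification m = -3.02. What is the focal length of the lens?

m = −d_i/d_o ⇒ d_i = −m·d_o = −(-3.02)·(70.0) = 211.4 cm.
1/f = 1/d_o + 1/d_i = 1/(70.0) + 1/(211.4) = 0.01902, so f = 52.6 cm.
Since f is positive, the lens is converging.

f = 52.6 cm (converging)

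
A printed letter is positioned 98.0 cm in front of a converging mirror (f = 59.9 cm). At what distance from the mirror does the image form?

154 cm

Mirror equation: 1/q = 1/f − 1/p = 1/(59.90) − 1/(98.0) = 0.01669 − 0.01020 = 0.006490, so q = 154 cm.
The image is real, inverted and enlarged, in front of the mirror.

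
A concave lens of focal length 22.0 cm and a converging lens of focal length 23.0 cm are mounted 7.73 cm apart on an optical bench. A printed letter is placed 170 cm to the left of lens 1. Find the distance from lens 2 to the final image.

149 cm

Lens 1 is diverging, so f₁ = −22.0 cm.
Lens 1: 1/d_i1 = 1/f₁ − 1/d_o1 = 1/(-22.0) − 1/(170) = -0.05134, so d_i1 = -19.48 cm.
The intermediate image is 19.48 cm to the left of lens 1 (virtual), which is 7.73 − (-19.48) = 27.21 cm to the left of lens 2, so d_o2 = +27.21 cm.
Lens 2: 1/d_i2 = 1/f₂ − 1/d_o2 = 1/(23.0) − 1/(27.21) = 0.006727, so d_i2 = 149 cm.
The final image is real, 149 cm to the right of lens 2 (overall magnification ≈ -0.63).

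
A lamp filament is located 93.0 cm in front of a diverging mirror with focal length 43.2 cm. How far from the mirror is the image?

For a diverging mirror, f = -43.2 cm.
Mirror equation: 1/s_i = 1/f − 1/s_o = 1/(-43.20) − 1/(93.0) = -0.02315 − 0.01075 = -0.03390, so s_i = -29.5 cm.
The image is virtual, upright and reduced, behind the mirror.

29.5 cm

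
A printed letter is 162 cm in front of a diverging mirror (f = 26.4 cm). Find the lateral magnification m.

m = +0.140

For a diverging mirror, f = -26.4 cm.
1/d_i = 1/f − 1/d_o = 1/(-26.40) − 1/(162) = -0.04405, so d_i = -22.70 cm.
m = −d_i/d_o = −(-22.70)/(162) = +0.140.
The image is virtual, upright and reduced, behind the mirror.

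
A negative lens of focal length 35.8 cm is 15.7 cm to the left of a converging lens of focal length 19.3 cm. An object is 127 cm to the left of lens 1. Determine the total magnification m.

m = -0.174

f₁ = −35.8 cm (diverging).
Lens 1: 1/d_i1 = 1/(-35.8) − 1/(127) = -0.03581, so d_i1 = -27.93 cm; m₁ = −d_i1/d_o1 = +0.2199.
d_o2 = 15.7 − (-27.93) = 43.63 cm.
Lens 2: 1/d_i2 = 1/(19.3) − 1/(43.63) = 0.02889, so d_i2 = 34.61 cm; m₂ = −d_i2/d_o2 = -0.7933.
m = m₁·m₂ = (+0.2199)(-0.7933) = -0.174.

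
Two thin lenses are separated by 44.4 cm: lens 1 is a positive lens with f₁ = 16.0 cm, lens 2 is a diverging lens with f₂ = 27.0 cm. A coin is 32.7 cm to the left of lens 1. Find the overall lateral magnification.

Lens 1: 1/d_i1 = 1/(16.0) − 1/(32.7) = 0.03192, so d_i1 = 31.33 cm; m₁ = −d_i1/d_o1 = -0.9581.
d_o2 = 44.4 − (31.33) = 13.07 cm.
f₂ = −27.0 cm (diverging).
Lens 2: 1/d_i2 = 1/(-27.0) − 1/(13.07) = -0.1135, so d_i2 = -8.807 cm; m₂ = −d_i2/d_o2 = +0.6738.
m = m₁·m₂ = (-0.9581)(+0.6738) = -0.646.

m = -0.646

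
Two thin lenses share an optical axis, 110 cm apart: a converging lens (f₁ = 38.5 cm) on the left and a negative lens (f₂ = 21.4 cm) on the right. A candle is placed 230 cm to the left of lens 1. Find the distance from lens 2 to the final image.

16.0 cm

Lens 1: 1/d_i1 = 1/f₁ − 1/d_o1 = 1/(38.5) − 1/(230) = 0.02163, so d_i1 = 46.24 cm.
The intermediate image is 46.24 cm to the right of lens 1, which is 110 − (46.24) = 63.76 cm to the left of lens 2, so d_o2 = +63.76 cm.
Lens 2 is diverging, so f₂ = −21.4 cm.
Lens 2: 1/d_i2 = 1/f₂ − 1/d_o2 = 1/(-21.4) − 1/(63.76) = -0.06241, so d_i2 = -16.0 cm.
The final image is virtual, 16.0 cm to the left of lens 2 (overall magnification ≈ -0.051).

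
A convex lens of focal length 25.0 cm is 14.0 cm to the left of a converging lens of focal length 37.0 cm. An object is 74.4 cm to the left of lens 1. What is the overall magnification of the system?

Lens 1: 1/d_i1 = 1/(25.0) − 1/(74.4) = 0.02656, so d_i1 = 37.65 cm; m₁ = −d_i1/d_o1 = -0.5060.
d_o2 = 14.0 − (37.65) = -23.65 cm (virtual object).
Lens 2: 1/d_i2 = 1/(37.0) − 1/(-23.65) = 0.06931, so d_i2 = 14.43 cm; m₂ = −d_i2/d_o2 = +0.6101.
m = m₁·m₂ = (-0.5060)(+0.6101) = -0.309.

m = -0.309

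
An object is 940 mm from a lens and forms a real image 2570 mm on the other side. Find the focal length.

Real image ⇒ d_i = +2570 mm.
1/f = 1/d_o + 1/d_i = 1/(940) + 1/(2570) = 0.001453, so f = 688 mm.
Since f is positive, the lens is converging.

f = 688 mm (converging)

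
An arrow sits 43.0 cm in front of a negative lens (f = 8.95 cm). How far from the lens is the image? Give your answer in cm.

For a negative lens, f = -8.95 cm.
Lens equation: 1/s_i = 1/f − 1/s_o = 1/(-8.950) − 1/(43.0) = -0.1117 − 0.02326 = -0.1350, so s_i = -7.41 cm.
The image is virtual, upright and reduced, on the same side as the object.

7.41 cm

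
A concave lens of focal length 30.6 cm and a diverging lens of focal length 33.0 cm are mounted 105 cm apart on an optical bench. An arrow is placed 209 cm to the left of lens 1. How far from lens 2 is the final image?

Lens 1 is diverging, so f₁ = −30.6 cm.
Lens 1: 1/d_i1 = 1/f₁ − 1/d_o1 = 1/(-30.6) − 1/(209) = -0.03746, so d_i1 = -26.69 cm.
The intermediate image is 26.69 cm to the left of lens 1 (virtual), which is 105 − (-26.69) = 131.7 cm to the left of lens 2, so d_o2 = +131.7 cm.
Lens 2 is diverging, so f₂ = −33.0 cm.
Lens 2: 1/d_i2 = 1/f₂ − 1/d_o2 = 1/(-33.0) − 1/(131.7) = -0.03790, so d_i2 = -26.4 cm.
The final image is virtual, 26.4 cm to the left of lens 2 (overall magnification ≈ 0.026).

26.4 cm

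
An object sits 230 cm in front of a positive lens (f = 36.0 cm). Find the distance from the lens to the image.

Lens equation: 1/d_i = 1/f − 1/d_o = 1/(36.00) − 1/(230) = 0.02778 − 0.004348 = 0.02343, so d_i = 42.7 cm.
The image is real, inverted and reduced, on the far side of the lens.

42.7 cm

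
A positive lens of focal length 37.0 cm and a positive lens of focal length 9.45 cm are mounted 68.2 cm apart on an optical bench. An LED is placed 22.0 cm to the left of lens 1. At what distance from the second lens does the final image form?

10.2 cm

Lens 1: 1/d_i1 = 1/f₁ − 1/d_o1 = 1/(37.0) − 1/(22.0) = -0.01843, so d_i1 = -54.27 cm.
The intermediate image is 54.27 cm to the left of lens 1 (virtual), which is 68.2 − (-54.27) = 122.5 cm to the left of lens 2, so d_o2 = +122.5 cm.
Lens 2: 1/d_i2 = 1/f₂ − 1/d_o2 = 1/(9.45) − 1/(122.5) = 0.09766, so d_i2 = 10.2 cm.
The final image is real, 10.2 cm to the right of lens 2 (overall magnification ≈ -0.21).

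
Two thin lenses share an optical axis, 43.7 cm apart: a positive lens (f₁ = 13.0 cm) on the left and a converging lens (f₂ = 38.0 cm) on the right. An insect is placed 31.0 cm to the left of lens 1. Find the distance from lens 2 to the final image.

Lens 1: 1/d_i1 = 1/f₁ − 1/d_o1 = 1/(13.0) − 1/(31.0) = 0.04467, so d_i1 = 22.39 cm.
The intermediate image is 22.39 cm to the right of lens 1, which is 43.7 − (22.39) = 21.31 cm to the left of lens 2, so d_o2 = +21.31 cm.
Lens 2: 1/d_i2 = 1/f₂ − 1/d_o2 = 1/(38.0) − 1/(21.31) = -0.02061, so d_i2 = -48.5 cm.
The final image is virtual, 48.5 cm to the left of lens 2 (overall magnification ≈ -1.6).

48.5 cm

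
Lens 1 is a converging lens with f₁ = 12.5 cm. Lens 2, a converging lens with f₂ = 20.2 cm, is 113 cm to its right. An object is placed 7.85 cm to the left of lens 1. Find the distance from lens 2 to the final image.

23.8 cm

Lens 1: 1/d_i1 = 1/f₁ − 1/d_o1 = 1/(12.5) − 1/(7.85) = -0.04739, so d_i1 = -21.10 cm.
The intermediate image is 21.10 cm to the left of lens 1 (virtual), which is 113 − (-21.10) = 134.1 cm to the left of lens 2, so d_o2 = +134.1 cm.
Lens 2: 1/d_i2 = 1/f₂ − 1/d_o2 = 1/(20.2) − 1/(134.1) = 0.04205, so d_i2 = 23.8 cm.
The final image is real, 23.8 cm to the right of lens 2 (overall magnification ≈ -0.48).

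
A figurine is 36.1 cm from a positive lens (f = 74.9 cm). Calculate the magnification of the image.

1/d_i = 1/f − 1/d_o = 1/(74.90) − 1/(36.1) = -0.01435, so d_i = -69.69 cm.
m = −d_i/d_o = −(-69.69)/(36.1) = +1.93.
The image is virtual, upright and enlarged, on the same side as the object.

m = +1.93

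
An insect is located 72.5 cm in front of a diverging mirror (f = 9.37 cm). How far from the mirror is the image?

For a diverging mirror, f = -9.37 cm.
Mirror equation: 1/q = 1/f − 1/p = 1/(-9.370) − 1/(72.5) = -0.1067 − 0.01379 = -0.1205, so q = -8.30 cm.
The image is virtual, upright and reduced, behind the mirror.

8.30 cm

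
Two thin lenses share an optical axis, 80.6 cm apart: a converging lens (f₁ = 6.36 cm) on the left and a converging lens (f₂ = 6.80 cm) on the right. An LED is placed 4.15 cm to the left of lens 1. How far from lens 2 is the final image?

Lens 1: 1/d_i1 = 1/f₁ − 1/d_o1 = 1/(6.36) − 1/(4.15) = -0.08373, so d_i1 = -11.94 cm.
The intermediate image is 11.94 cm to the left of lens 1 (virtual), which is 80.6 − (-11.94) = 92.54 cm to the left of lens 2, so d_o2 = +92.54 cm.
Lens 2: 1/d_i2 = 1/f₂ − 1/d_o2 = 1/(6.80) − 1/(92.54) = 0.1363, so d_i2 = 7.34 cm.
The final image is real, 7.34 cm to the right of lens 2 (overall magnification ≈ -0.23).

7.34 cm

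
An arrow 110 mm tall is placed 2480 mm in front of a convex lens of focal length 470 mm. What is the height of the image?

1/d_i = 1/f − 1/d_o = 1/(470.0) − 1/(2480) = 0.001724, so d_i = 579.9 mm.
m = −d_i/d_o = -0.2338.
|h_i| = |m|·h_o = 0.2338 × 110 = 25.7 mm. The image is real, inverted and reduced, on the far side of the lens.

25.7 mm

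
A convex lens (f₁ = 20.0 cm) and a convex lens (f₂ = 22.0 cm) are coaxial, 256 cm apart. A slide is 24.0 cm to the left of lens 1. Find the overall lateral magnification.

Lens 1: 1/d_i1 = 1/(20.0) − 1/(24.0) = 0.008333, so d_i1 = 120.0 cm; m₁ = −d_i1/d_o1 = -5.000.
d_o2 = 256 − (120.0) = 136.0 cm.
Lens 2: 1/d_i2 = 1/(22.0) − 1/(136.0) = 0.03810, so d_i2 = 26.25 cm; m₂ = −d_i2/d_o2 = -0.1930.
m = m₁·m₂ = (-5.000)(-0.1930) = +0.965.

m = +0.965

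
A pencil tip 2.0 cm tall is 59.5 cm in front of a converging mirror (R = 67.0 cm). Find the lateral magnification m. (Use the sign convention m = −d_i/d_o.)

f = R/2 = 67.0/2 = 33.50 cm.
1/d_i = 1/f − 1/d_o = 1/(33.50) − 1/(59.5) = 0.01304, so d_i = 76.66 cm.
m = −d_i/d_o = −(76.66)/(59.5) = -1.29.
The image is real, inverted and enlarged, in front of the mirror.

m = -1.29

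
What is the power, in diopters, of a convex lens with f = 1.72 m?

P = 1/f = 1/(1.72 m) = +0.581 D.

P = +0.581 D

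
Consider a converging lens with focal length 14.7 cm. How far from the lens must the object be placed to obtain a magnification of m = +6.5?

12.4 cm

m = −d_i/d_o ⇒ d_i = −m·d_o.
1/f = 1/d_o + 1/d_i = 1/d_o − 1/(m·d_o) = (1 − 1/m)/d_o, so d_o = f(1 − 1/m) = (14.70)(1 − 1/(+6.5)) = 12.4 cm.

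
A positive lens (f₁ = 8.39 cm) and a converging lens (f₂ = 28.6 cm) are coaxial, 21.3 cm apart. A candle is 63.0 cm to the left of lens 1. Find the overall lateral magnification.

Lens 1: 1/d_i1 = 1/(8.39) − 1/(63.0) = 0.1033, so d_i1 = 9.679 cm; m₁ = −d_i1/d_o1 = -0.1536.
d_o2 = 21.3 − (9.679) = 11.62 cm.
Lens 2: 1/d_i2 = 1/(28.6) − 1/(11.62) = -0.05109, so d_i2 = -19.57 cm; m₂ = −d_i2/d_o2 = +1.684.
m = m₁·m₂ = (-0.1536)(+1.684) = -0.259.

m = -0.259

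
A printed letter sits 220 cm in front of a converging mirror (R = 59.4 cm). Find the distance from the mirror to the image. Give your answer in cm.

f = R/2 = 59.4/2 = 29.70 cm.
Mirror equation: 1/v = 1/f − 1/u = 1/(29.70) − 1/(220) = 0.03367 − 0.004545 = 0.02912, so v = 34.3 cm.
The image is real, inverted and reduced, in front of the mirror.

34.3 cm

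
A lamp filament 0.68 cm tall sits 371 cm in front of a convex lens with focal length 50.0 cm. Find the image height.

1/d_i = 1/f − 1/d_o = 1/(50.00) − 1/(371) = 0.01730, so d_i = 57.79 cm.
m = −d_i/d_o = -0.1558.
|h_i| = |m|·h_o = 0.1558 × 0.68 = 0.106 cm. The image is real, inverted and reduced, on the far side of the lens.

0.106 cm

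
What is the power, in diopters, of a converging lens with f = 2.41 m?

P = +0.415 D

P = 1/f = 1/(2.41 m) = +0.415 D.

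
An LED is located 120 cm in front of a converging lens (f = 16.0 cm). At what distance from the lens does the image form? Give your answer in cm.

Thin-lens equation: 1/s_i = 1/f − 1/s_o = 1/(16.00) − 1/(120) = 0.06250 − 0.008333 = 0.05417, so s_i = 18.5 cm.
The image is real, inverted and reduced, on the far side of the lens.

18.5 cm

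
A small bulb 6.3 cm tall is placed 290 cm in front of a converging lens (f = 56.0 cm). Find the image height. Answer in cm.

1/d_i = 1/f − 1/d_o = 1/(56.00) − 1/(290) = 0.01441, so d_i = 69.40 cm.
m = −d_i/d_o = -0.2393.
|h_i| = |m|·h_o = 0.2393 × 6.3 = 1.51 cm. The image is real, inverted and reduced, on the far side of the lens.

1.51 cm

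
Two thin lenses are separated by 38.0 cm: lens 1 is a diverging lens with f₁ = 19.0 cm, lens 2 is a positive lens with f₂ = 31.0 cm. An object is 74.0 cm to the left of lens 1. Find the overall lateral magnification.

f₁ = −19.0 cm (diverging).
Lens 1: 1/d_i1 = 1/(-19.0) − 1/(74.0) = -0.06615, so d_i1 = -15.12 cm; m₁ = −d_i1/d_o1 = +0.2043.
d_o2 = 38.0 − (-15.12) = 53.12 cm.
Lens 2: 1/d_i2 = 1/(31.0) − 1/(53.12) = 0.01343, so d_i2 = 74.44 cm; m₂ = −d_i2/d_o2 = -1.401.
m = m₁·m₂ = (+0.2043)(-1.401) = -0.286.

m = -0.286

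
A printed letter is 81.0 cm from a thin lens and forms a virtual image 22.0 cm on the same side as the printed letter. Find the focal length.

f = -30.2 cm (diverging)

Virtual image ⇒ d_i = −22.0 cm.
1/f = 1/d_o + 1/d_i = 1/(81.0) + 1/(-22.0) = -0.03311, so f = -30.2 cm.
Since f is negative, the thin lens is diverging.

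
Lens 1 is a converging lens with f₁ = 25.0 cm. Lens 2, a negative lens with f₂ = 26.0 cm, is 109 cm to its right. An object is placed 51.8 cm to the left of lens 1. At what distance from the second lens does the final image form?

18.2 cm

Lens 1: 1/d_i1 = 1/f₁ − 1/d_o1 = 1/(25.0) − 1/(51.8) = 0.02069, so d_i1 = 48.32 cm.
The intermediate image is 48.32 cm to the right of lens 1, which is 109 − (48.32) = 60.68 cm to the left of lens 2, so d_o2 = +60.68 cm.
Lens 2 is diverging, so f₂ = −26.0 cm.
Lens 2: 1/d_i2 = 1/f₂ − 1/d_o2 = 1/(-26.0) − 1/(60.68) = -0.05494, so d_i2 = -18.2 cm.
The final image is virtual, 18.2 cm to the left of lens 2 (overall magnification ≈ -0.28).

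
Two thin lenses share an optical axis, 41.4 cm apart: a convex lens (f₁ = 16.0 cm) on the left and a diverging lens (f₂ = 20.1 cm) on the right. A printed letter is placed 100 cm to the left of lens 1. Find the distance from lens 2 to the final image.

10.6 cm

Lens 1: 1/d_i1 = 1/f₁ − 1/d_o1 = 1/(16.0) − 1/(100) = 0.05250, so d_i1 = 19.05 cm.
The intermediate image is 19.05 cm to the right of lens 1, which is 41.4 − (19.05) = 22.35 cm to the left of lens 2, so d_o2 = +22.35 cm.
Lens 2 is diverging, so f₂ = −20.1 cm.
Lens 2: 1/d_i2 = 1/f₂ − 1/d_o2 = 1/(-20.1) − 1/(22.35) = -0.09449, so d_i2 = -10.6 cm.
The final image is virtual, 10.6 cm to the left of lens 2 (overall magnification ≈ -0.090).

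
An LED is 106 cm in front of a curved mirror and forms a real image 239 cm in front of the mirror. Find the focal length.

Real image ⇒ d_i = +239 cm.
1/f = 1/d_o + 1/d_i = 1/(106) + 1/(239) = 0.01362, so f = 73.4 cm.
Since f is positive, the curved mirror is concave.

f = 73.4 cm (concave)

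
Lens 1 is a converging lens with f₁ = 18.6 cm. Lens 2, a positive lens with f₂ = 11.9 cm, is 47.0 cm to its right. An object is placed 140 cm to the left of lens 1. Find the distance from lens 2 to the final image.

Lens 1: 1/d_i1 = 1/f₁ − 1/d_o1 = 1/(18.6) − 1/(140) = 0.04662, so d_i1 = 21.45 cm.
The intermediate image is 21.45 cm to the right of lens 1, which is 47.0 − (21.45) = 25.55 cm to the left of lens 2, so d_o2 = +25.55 cm.
Lens 2: 1/d_i2 = 1/f₂ − 1/d_o2 = 1/(11.9) − 1/(25.55) = 0.04489, so d_i2 = 22.3 cm.
The final image is real, 22.3 cm to the right of lens 2 (overall magnification ≈ 0.13).

22.3 cm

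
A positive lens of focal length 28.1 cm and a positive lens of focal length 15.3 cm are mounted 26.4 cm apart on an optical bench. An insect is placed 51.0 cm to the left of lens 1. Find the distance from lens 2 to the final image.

Lens 1: 1/d_i1 = 1/f₁ − 1/d_o1 = 1/(28.1) − 1/(51.0) = 0.01598, so d_i1 = 62.58 cm.
The intermediate image is 62.58 cm to the right of lens 1, which lies 36.18 cm to the right of lens 2 — a virtual object — so d_o2 = −36.18 cm.
Lens 2: 1/d_i2 = 1/f₂ − 1/d_o2 = 1/(15.3) − 1/(-36.18) = 0.09300, so d_i2 = 10.8 cm.
The final image is real, 10.8 cm to the right of lens 2 (overall magnification ≈ -0.36).

10.8 cm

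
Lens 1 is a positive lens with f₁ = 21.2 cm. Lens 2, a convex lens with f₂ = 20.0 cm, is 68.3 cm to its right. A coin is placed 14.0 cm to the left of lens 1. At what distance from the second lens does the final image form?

Lens 1: 1/d_i1 = 1/f₁ − 1/d_o1 = 1/(21.2) − 1/(14.0) = -0.02426, so d_i1 = -41.22 cm.
The intermediate image is 41.22 cm to the left of lens 1 (virtual), which is 68.3 − (-41.22) = 109.5 cm to the left of lens 2, so d_o2 = +109.5 cm.
Lens 2: 1/d_i2 = 1/f₂ − 1/d_o2 = 1/(20.0) − 1/(109.5) = 0.04087, so d_i2 = 24.5 cm.
The final image is real, 24.5 cm to the right of lens 2 (overall magnification ≈ -0.66).

24.5 cm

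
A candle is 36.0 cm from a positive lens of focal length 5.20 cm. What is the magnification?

1/d_i = 1/f − 1/d_o = 1/(5.200) − 1/(36.0) = 0.1645, so d_i = 6.078 cm.
m = −d_i/d_o = −(6.078)/(36.0) = -0.169.
The image is real, inverted and reduced, on the far side of the lens.

m = -0.169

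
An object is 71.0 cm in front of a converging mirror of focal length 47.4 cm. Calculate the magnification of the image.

m = -2.01

1/d_i = 1/f − 1/d_o = 1/(47.40) − 1/(71.0) = 0.007013, so d_i = 142.6 cm.
m = −d_i/d_o = −(142.6)/(71.0) = -2.01.
The image is real, inverted and enlarged, in front of the mirror.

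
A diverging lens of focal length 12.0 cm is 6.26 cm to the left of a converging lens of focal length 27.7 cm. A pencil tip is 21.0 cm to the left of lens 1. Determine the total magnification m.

f₁ = −12.0 cm (diverging).
Lens 1: 1/d_i1 = 1/(-12.0) − 1/(21.0) = -0.1310, so d_i1 = -7.636 cm; m₁ = −d_i1/d_o1 = +0.3636.
d_o2 = 6.26 − (-7.636) = 13.90 cm.
Lens 2: 1/d_i2 = 1/(27.7) − 1/(13.90) = -0.03584, so d_i2 = -27.90 cm; m₂ = −d_i2/d_o2 = +2.007.
m = m₁·m₂ = (+0.3636)(+2.007) = +0.730.

m = +0.730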